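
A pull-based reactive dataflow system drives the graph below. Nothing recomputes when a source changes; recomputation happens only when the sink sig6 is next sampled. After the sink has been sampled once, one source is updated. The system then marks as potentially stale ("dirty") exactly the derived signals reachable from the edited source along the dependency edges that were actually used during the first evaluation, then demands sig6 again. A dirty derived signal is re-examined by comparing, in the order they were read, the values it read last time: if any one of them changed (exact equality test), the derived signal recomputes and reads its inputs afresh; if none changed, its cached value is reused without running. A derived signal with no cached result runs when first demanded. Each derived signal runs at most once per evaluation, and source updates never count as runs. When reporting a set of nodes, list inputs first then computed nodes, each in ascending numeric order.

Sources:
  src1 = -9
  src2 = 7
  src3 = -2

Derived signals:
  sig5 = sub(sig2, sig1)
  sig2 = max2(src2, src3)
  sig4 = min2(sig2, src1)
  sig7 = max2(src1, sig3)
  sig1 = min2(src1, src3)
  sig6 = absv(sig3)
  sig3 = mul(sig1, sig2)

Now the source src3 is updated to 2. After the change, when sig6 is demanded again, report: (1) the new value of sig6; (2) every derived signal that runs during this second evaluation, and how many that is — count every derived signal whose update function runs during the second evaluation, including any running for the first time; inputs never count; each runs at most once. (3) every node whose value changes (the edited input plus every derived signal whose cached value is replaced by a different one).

New value of sig6: 63.
Derived signals that run: sig1, sig2 — 2 in total.
Values that change: src3.
Key observation: the cutoff stops propagation at sig3 — its inputs' values are unchanged, so it reuses its cache.

First evaluation (everything demanded from the output):
  sig1 = min2(-9, -2) = -9
  sig2 = max2(7, -2) = 7
  sig3 = mul(-9, 7) = -63
  sig6 = absv(-63) = 63

Propagation after the edit:
  sig1: runs — src3 -2->2; result -9 (same value as before).
  sig2: runs — src3 -2->2; result 7 (same value as before).
  sig3: checked — values it read are unchanged (sig1 unchanged, sig2 unchanged); reused cached -63 without running.
  sig6: checked — values it read are unchanged (sig3 unchanged); reused cached 63 without running.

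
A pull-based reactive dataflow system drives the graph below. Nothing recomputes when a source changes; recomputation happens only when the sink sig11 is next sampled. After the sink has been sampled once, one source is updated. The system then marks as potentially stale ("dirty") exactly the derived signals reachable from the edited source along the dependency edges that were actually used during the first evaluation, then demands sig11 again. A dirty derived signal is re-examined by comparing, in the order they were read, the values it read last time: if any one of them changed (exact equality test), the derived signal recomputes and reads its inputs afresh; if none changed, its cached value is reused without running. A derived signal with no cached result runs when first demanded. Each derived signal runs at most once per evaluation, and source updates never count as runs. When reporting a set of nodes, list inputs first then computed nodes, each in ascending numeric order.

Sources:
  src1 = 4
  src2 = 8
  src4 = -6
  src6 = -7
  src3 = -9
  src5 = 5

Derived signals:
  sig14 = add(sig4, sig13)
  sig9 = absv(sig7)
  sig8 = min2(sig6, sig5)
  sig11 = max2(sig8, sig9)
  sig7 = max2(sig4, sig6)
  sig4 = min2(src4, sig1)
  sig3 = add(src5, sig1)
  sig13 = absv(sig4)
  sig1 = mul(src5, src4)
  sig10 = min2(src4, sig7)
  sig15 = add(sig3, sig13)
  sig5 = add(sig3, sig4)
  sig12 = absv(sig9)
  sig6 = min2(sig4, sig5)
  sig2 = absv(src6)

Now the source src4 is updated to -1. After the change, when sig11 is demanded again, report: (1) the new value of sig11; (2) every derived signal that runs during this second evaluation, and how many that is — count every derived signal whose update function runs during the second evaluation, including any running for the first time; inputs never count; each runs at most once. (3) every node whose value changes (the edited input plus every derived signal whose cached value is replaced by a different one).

New value of sig11: 5.
Derived signals that run: sig1, sig3, sig4, sig5, sig6, sig7, sig8, sig9, sig11 — 9 in total.
Values that change: src4, sig1, sig3, sig4, sig5, sig6, sig7, sig8, sig9, sig11.

First evaluation (everything demanded from the output):
  sig1 = mul(5, -6) = -30
  sig3 = add(5, -30) = -25
  sig4 = min2(-6, -30) = -30
  sig5 = add(-25, -30) = -55
  sig6 = min2(-30, -55) = -55
  sig7 = max2(-30, -55) = -30
  sig8 = min2(-55, -55) = -55
  sig9 = absv(-30) = 30
  sig11 = max2(-55, 30) = 30

Propagation after the edit:
  sig1: runs — src4 -6->-1; result -5.
  sig3: runs — sig1 -30->-5; result 0.
  sig4: runs — src4 -6->-1; sig1 -30->-5; result -5.
  sig5: runs — sig3 -25->0; sig4 -30->-5; result -5.
  sig6: runs — sig4 -30->-5; sig5 -55->-5; result -5.
  sig7: runs — sig4 -30->-5; sig6 -55->-5; result -5.
  sig8: runs — sig6 -55->-5; sig5 -55->-5; result -5.
  sig9: runs — sig7 -30->-5; result 5.
  sig11: runs — sig8 -55->-5; sig9 30->5; result 5.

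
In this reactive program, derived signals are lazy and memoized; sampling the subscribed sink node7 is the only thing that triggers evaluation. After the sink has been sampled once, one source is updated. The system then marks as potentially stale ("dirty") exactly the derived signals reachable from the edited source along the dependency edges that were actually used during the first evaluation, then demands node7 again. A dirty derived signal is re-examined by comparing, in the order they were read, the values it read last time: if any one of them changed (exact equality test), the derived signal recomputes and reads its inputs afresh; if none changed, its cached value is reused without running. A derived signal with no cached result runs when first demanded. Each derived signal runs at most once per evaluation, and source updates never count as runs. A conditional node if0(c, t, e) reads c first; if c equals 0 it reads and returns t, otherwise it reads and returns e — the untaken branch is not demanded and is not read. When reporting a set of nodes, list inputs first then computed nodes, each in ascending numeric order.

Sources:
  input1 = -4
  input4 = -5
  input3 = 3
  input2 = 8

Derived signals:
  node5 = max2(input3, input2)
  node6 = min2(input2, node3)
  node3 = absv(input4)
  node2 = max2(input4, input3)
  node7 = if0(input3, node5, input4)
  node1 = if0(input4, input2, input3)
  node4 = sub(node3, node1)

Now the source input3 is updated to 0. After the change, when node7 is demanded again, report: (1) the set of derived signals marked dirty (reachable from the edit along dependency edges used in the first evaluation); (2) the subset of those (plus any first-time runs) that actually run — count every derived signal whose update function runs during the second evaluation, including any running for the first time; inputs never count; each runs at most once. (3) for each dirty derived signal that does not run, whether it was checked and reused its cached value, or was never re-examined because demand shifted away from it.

First demand of the output computes:
  node7 = if0(input3=3 -> else branch input4) = -5

After the edit, cleaning proceeds:
  node5: had never run; runs now, result 8.
  node7: a read changed (input3 3->0) — executes, giving 8.

Note the branch switch — node5 had no cache and runs now for the first time.

The edit dirties: node7.
2 derived signals run: node5, node7.
No dirty derived signal escaped a run.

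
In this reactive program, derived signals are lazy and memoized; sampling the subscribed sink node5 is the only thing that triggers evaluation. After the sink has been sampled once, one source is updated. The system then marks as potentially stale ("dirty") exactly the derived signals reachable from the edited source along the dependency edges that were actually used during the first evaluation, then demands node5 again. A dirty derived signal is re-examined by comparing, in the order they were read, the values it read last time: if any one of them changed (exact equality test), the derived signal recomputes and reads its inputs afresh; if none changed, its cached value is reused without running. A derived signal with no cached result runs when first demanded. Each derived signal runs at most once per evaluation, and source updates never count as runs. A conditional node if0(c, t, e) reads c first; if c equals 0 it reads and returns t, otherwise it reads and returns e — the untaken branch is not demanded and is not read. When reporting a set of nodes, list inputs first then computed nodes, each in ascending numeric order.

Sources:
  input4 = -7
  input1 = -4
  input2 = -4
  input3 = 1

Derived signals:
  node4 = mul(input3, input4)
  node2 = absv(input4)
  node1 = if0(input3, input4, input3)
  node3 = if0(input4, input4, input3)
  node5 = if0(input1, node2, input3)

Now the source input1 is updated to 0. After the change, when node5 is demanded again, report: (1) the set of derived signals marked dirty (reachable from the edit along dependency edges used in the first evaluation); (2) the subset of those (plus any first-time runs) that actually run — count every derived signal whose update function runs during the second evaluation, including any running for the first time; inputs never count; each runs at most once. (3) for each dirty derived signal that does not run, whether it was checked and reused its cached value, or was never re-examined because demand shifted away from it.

The edit dirties: node5.
2 derived signals run: node2, node5.
No dirty derived signal escaped a run.
Note the branch switch — node2 had no cache and runs now for the first time.

First demand of the output computes:
  node5 = if0(input1=-4 -> else branch input3) = 1

After the edit, cleaning proceeds:
  node2: had never run; runs now, result 7.
  node5: a read changed (input1 -4->0) — executes, giving 7.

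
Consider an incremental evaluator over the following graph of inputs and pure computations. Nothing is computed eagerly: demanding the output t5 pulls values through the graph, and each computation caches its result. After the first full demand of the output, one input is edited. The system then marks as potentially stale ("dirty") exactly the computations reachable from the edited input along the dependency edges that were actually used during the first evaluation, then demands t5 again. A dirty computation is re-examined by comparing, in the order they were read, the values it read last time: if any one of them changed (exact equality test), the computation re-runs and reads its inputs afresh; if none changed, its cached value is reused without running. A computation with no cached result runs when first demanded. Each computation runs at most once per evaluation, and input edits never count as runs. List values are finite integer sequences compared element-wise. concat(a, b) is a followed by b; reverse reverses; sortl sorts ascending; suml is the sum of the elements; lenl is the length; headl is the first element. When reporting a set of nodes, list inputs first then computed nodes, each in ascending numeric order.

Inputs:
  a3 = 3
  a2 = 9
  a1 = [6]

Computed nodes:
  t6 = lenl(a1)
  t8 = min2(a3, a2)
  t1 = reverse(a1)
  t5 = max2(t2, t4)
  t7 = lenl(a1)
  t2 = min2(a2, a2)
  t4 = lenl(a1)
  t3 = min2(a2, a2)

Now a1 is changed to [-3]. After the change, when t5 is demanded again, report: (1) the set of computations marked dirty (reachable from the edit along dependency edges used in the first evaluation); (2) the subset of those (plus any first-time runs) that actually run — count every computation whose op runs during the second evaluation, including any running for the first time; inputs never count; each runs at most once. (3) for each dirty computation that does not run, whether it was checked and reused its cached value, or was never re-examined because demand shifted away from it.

Dirty set: t4, t5.
Run set: t4 (1 run).
Re-examined without running (cache reused): t5.
The important point: t4 recomputes to an identical value, and the output ends up unchanged.

Initial pass — values computed on the first demand:
  t2 = min2(9, 9) = 9
  t4 = lenl([6]) = 1
  t5 = max2(9, 1) = 9

Second demand — change propagation:
  t4: re-runs because a1 [6]->[-3]; new result 1 (unchanged).
  t5: re-examined; everything it read last time is the same (t2 unchanged, t4 unchanged) — cache 9 kept, no run.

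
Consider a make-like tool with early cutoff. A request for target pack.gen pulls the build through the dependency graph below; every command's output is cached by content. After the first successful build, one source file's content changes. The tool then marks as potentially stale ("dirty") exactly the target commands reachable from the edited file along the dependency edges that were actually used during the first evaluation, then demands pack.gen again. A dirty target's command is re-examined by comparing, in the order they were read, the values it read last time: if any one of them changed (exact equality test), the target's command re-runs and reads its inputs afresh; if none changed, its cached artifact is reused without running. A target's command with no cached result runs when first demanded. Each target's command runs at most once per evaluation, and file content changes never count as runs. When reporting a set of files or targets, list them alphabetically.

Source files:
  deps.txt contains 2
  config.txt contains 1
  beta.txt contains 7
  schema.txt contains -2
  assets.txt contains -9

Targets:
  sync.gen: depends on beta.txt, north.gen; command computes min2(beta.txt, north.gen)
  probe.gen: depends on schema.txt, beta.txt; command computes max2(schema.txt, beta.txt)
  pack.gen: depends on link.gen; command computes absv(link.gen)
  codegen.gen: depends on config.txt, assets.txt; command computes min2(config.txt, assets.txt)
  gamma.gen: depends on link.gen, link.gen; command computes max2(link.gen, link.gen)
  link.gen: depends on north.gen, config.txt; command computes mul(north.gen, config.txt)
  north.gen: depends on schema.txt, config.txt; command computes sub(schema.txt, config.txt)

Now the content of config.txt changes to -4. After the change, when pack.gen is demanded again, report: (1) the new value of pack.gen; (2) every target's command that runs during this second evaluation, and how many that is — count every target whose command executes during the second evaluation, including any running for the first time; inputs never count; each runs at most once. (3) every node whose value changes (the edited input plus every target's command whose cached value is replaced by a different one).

First demand of the output computes:
  north.gen = sub(-2, 1) = -3
  link.gen = mul(-3, 1) = -3
  pack.gen = absv(-3) = 3

After the edit, cleaning proceeds:
  north.gen: a read changed (config.txt 1->-4) — executes, giving 2.
  link.gen: a read changed (north.gen -3->2; config.txt 1->-4) — executes, giving -8.
  pack.gen: a read changed (link.gen -3->-8) — executes, giving 8.

Demanding pack.gen again yields 8.
3 target commands run: link.gen, north.gen, pack.gen.
The nodes whose values change: config.txt, link.gen, north.gen, pack.gen.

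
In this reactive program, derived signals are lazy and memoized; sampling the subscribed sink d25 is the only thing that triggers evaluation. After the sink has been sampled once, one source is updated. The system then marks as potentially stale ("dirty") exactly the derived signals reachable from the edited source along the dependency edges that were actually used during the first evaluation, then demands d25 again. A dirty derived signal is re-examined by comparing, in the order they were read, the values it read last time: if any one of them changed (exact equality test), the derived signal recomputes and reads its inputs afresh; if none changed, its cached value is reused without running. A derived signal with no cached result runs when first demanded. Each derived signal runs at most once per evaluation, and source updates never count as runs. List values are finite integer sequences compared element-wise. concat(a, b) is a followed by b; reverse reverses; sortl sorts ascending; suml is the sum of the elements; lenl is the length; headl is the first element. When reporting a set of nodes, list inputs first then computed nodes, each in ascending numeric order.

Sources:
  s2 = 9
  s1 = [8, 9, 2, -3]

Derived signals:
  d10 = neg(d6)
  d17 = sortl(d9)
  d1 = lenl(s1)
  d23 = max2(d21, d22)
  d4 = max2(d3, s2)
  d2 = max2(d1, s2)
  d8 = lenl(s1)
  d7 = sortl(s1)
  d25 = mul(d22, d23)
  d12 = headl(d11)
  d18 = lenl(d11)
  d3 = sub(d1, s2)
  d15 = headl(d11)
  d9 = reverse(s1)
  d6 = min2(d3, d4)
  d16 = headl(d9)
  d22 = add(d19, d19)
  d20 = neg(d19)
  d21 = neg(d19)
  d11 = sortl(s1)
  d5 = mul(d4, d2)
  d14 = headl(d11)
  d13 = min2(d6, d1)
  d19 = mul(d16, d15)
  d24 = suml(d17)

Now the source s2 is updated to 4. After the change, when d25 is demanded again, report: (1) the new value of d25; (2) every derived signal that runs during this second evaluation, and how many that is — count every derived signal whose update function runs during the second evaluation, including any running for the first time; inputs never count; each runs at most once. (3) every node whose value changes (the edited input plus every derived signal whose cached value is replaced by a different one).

First demand of the output computes:
  d9 = reverse([8, 9, 2, -3]) = [-3, 2, 9, 8]
  d11 = sortl([8, 9, 2, -3]) = [-3, 2, 8, 9]
  d15 = headl([-3, 2, 8, 9]) = -3
  d16 = headl([-3, 2, 9, 8]) = -3
  d19 = mul(-3, -3) = 9
  d21 = neg(9) = -9
  d22 = add(9, 9) = 18
  d23 = max2(-9, 18) = 18
  d25 = mul(18, 18) = 324

After the edit, cleaning proceeds:
  s2 only reaches undemanded nodes; the second demand re-runs nothing.

Note the shortcut — s2 feeds only undemanded nodes, so no recomputation happens.

Demanding d25 again yields 324.
0 derived signals run: none.
The nodes whose values change: s2.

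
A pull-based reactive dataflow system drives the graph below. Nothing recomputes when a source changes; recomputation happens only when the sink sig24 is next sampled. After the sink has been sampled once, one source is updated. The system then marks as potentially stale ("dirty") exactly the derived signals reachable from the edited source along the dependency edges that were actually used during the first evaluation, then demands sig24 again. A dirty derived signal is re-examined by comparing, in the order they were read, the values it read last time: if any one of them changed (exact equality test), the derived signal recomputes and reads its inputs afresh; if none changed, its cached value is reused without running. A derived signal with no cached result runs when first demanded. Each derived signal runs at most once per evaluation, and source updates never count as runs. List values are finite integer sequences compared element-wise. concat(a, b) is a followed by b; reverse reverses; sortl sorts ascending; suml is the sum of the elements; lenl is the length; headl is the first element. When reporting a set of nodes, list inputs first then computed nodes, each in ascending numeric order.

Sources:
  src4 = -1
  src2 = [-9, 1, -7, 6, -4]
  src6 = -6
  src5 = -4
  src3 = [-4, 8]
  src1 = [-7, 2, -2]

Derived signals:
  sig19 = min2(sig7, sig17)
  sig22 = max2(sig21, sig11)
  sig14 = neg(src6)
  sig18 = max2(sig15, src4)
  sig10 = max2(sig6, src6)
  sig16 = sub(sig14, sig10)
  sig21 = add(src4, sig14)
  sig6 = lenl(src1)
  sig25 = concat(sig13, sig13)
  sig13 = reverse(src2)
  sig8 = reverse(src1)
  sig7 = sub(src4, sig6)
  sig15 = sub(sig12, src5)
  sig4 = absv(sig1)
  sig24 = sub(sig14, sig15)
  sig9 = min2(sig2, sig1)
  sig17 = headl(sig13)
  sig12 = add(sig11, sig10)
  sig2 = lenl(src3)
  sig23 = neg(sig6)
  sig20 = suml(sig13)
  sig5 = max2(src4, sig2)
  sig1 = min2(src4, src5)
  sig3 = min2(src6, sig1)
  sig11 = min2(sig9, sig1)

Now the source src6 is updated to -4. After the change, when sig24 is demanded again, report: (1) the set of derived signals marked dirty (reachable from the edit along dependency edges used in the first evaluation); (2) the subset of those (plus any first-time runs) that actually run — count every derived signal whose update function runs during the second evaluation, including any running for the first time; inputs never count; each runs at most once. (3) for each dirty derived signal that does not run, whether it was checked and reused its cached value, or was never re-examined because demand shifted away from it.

Marked dirty: sig10, sig12, sig14, sig15, sig24.
Derived signals that run: sig10, sig14, sig24 — 3 in total.
Checked but reused from cache: sig12, sig15.
Key observation: the cutoff stops propagation at sig12 — its inputs' values are unchanged, so it reuses its cache.

First evaluation (everything demanded from the output):
  sig1 = min2(-1, -4) = -4
  sig2 = lenl([-4, 8]) = 2
  sig6 = lenl([-7, 2, -2]) = 3
  sig9 = min2(2, -4) = -4
  sig10 = max2(3, -6) = 3
  sig11 = min2(-4, -4) = -4
  sig12 = add(-4, 3) = -1
  sig14 = neg(-6) = 6
  sig15 = sub(-1, -4) = 3
  sig24 = sub(6, 3) = 3

Propagation after the edit:
  sig10: runs — src6 -6->-4; result 3 (same value as before).
  sig12: checked — values it read are unchanged (sig11 unchanged, sig10 unchanged); reused cached -1 without running.
  sig14: runs — src6 -6->-4; result 4.
  sig15: checked — values it read are unchanged (sig12 unchanged, src5 unchanged); reused cached 3 without running.
  sig24: runs — sig14 6->4; result 1.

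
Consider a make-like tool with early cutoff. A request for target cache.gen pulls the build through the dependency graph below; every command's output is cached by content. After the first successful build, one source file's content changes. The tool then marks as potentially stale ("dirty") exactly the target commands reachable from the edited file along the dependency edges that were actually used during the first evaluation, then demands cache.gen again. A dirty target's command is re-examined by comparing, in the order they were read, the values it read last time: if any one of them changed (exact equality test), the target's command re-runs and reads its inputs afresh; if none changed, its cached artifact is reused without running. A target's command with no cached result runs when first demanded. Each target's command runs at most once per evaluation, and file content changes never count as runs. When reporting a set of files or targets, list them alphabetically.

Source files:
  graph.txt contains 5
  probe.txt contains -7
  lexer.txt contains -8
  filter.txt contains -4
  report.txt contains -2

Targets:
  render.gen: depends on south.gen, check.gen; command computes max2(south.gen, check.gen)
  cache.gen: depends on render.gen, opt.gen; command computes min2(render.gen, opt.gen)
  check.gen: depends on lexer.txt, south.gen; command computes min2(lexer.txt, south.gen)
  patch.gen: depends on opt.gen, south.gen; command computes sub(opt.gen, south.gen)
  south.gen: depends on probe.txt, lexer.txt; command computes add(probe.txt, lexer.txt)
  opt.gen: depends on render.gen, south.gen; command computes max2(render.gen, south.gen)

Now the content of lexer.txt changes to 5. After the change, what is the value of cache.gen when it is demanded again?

Demanding cache.gen again yields -2.

First demand of the output computes:
  south.gen = add(-7, -8) = -15
  check.gen = min2(-8, -15) = -15
  render.gen = max2(-15, -15) = -15
  opt.gen = max2(-15, -15) = -15
  cache.gen = min2(-15, -15) = -15

After the edit, cleaning proceeds:
  south.gen: a read changed (lexer.txt -8->5) — executes, giving -2.
  check.gen: a read changed (lexer.txt -8->5; south.gen -15->-2) — executes, giving -2.
  render.gen: a read changed (south.gen -15->-2; check.gen -15->-2) — executes, giving -2.
  opt.gen: a read changed (render.gen -15->-2; south.gen -15->-2) — executes, giving -2.
  cache.gen: a read changed (render.gen -15->-2; opt.gen -15->-2) — executes, giving -2.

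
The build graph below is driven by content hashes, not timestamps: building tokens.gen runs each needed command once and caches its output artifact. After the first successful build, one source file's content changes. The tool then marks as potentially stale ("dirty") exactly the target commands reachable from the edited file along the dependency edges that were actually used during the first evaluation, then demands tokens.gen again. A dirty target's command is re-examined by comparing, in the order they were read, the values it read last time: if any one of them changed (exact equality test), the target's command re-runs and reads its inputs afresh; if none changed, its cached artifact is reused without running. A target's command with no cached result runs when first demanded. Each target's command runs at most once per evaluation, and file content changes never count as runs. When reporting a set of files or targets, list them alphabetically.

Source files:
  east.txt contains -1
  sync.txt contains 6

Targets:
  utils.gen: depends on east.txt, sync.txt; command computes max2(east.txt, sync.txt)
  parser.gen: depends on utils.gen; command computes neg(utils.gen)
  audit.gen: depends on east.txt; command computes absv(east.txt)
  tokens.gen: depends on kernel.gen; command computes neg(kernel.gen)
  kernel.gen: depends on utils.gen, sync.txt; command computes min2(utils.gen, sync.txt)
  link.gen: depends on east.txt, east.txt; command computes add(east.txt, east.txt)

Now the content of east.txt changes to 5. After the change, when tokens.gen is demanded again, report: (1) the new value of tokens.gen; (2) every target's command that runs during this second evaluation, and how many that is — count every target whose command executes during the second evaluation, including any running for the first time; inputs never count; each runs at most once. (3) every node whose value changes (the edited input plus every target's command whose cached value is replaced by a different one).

tokens.gen now evaluates to -6.
Run set: utils.gen (1 run).
Changed values: east.txt.
The important point: utils.gen recomputes to an identical value, and the output ends up unchanged.

Initial pass — values computed on the first demand:
  utils.gen = max2(-1, 6) = 6
  kernel.gen = min2(6, 6) = 6
  tokens.gen = neg(6) = -6

Second demand — change propagation:
  utils.gen: re-runs because east.txt -1->5; new result 6 (unchanged).
  kernel.gen: re-examined; everything it read last time is the same (utils.gen unchanged, sync.txt unchanged) — cache 6 kept, no run.
  tokens.gen: re-examined; everything it read last time is the same (kernel.gen unchanged) — cache -6 kept, no run.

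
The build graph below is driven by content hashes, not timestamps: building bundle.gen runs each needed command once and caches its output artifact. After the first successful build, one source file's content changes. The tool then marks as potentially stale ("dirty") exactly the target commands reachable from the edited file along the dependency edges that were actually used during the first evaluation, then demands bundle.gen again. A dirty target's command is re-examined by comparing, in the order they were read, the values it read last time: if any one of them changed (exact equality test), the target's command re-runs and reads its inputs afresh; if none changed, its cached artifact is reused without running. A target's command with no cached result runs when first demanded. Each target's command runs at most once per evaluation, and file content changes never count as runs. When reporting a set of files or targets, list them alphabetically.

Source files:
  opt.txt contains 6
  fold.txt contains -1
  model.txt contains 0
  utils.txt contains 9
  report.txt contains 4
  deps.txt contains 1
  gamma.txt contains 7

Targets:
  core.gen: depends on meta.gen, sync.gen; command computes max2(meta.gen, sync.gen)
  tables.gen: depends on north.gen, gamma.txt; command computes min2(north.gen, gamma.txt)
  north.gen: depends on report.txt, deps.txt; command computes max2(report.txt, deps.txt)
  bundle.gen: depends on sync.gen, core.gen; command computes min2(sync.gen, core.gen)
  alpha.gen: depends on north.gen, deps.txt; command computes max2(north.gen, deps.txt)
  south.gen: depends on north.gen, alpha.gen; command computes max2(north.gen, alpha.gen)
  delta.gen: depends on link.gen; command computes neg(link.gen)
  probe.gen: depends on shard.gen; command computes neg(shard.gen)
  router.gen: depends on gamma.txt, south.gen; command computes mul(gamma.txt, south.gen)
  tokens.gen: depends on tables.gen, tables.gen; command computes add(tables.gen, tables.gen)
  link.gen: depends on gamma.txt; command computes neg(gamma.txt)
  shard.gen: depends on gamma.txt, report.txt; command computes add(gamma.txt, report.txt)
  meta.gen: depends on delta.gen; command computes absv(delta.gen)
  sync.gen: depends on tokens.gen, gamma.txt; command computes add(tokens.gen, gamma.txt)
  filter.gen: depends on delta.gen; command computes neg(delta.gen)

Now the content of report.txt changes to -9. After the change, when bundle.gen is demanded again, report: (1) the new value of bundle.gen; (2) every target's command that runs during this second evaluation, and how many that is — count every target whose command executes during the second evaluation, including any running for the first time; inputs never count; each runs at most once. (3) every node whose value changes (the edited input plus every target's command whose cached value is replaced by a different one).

bundle.gen now evaluates to 9.
Run set: bundle.gen, core.gen, north.gen, sync.gen, tables.gen, tokens.gen (6 run).
Changed values: bundle.gen, core.gen, north.gen, report.txt, sync.gen, tables.gen, tokens.gen.

Initial pass — values computed on the first demand:
  link.gen = neg(7) = -7
  delta.gen = neg(-7) = 7
  meta.gen = absv(7) = 7
  north.gen = max2(4, 1) = 4
  tables.gen = min2(4, 7) = 4
  tokens.gen = add(4, 4) = 8
  sync.gen = add(8, 7) = 15
  core.gen = max2(7, 15) = 15
  bundle.gen = min2(15, 15) = 15

Second demand — change propagation:
  north.gen: re-runs because report.txt 4->-9; new result 1.
  tables.gen: re-runs because north.gen 4->1; new result 1.
  tokens.gen: re-runs because tables.gen 4->1; tables.gen 4->1; new result 2.
  sync.gen: re-runs because tokens.gen 8->2; new result 9.
  core.gen: re-runs because sync.gen 15->9; new result 9.
  bundle.gen: re-runs because sync.gen 15->9; core.gen 15->9; new result 9.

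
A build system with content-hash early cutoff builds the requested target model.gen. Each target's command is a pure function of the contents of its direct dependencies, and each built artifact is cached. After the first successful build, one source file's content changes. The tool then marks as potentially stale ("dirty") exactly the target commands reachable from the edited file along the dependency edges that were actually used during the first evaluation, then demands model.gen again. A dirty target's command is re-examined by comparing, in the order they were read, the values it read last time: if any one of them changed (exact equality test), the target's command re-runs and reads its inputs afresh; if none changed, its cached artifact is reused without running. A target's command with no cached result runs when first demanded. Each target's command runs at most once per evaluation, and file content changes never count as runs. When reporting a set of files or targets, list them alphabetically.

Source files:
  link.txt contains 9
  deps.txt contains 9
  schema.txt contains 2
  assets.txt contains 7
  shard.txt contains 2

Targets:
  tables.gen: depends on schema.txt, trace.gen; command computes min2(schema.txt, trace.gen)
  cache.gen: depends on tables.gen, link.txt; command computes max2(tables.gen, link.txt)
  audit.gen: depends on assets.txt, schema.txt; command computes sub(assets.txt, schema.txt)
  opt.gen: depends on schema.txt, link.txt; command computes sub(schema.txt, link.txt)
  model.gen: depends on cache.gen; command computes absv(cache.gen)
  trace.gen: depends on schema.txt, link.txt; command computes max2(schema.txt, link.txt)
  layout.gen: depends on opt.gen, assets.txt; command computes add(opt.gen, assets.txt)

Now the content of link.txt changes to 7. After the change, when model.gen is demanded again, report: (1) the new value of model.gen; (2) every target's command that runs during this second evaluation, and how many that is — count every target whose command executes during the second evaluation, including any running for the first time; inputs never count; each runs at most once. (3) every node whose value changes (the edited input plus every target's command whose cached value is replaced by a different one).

First evaluation (everything demanded from the output):
  trace.gen = max2(2, 9) = 9
  tables.gen = min2(2, 9) = 2
  cache.gen = max2(2, 9) = 9
  model.gen = absv(9) = 9

Propagation after the edit:
  trace.gen: runs — link.txt 9->7; result 7.
  tables.gen: runs — trace.gen 9->7; result 2 (same value as before).
  cache.gen: runs — link.txt 9->7; result 7.
  model.gen: runs — cache.gen 9->7; result 7.

New value of model.gen: 7.
Target commands that run: cache.gen, model.gen, tables.gen, trace.gen — 4 in total.
Values that change: cache.gen, link.txt, model.gen, trace.gen.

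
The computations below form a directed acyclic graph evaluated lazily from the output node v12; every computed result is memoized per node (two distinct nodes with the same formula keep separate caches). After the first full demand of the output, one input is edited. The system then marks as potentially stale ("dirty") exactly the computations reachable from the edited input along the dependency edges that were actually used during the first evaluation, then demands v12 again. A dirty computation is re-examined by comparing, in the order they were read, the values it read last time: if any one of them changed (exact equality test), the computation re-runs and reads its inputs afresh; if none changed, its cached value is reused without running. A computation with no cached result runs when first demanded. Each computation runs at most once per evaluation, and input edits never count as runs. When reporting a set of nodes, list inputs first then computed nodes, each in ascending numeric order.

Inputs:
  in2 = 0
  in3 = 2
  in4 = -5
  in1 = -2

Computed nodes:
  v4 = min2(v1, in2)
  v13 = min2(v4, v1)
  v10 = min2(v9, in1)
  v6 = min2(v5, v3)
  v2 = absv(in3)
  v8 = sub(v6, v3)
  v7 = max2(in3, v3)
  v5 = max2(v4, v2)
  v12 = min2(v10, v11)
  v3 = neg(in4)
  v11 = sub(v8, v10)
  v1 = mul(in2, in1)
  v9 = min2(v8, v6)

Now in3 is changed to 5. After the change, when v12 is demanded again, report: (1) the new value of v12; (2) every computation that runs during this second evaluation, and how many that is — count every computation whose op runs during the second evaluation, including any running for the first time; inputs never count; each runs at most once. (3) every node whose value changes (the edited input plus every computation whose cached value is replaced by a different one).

Demanding v12 again yields -2.
8 computations run: v2, v5, v6, v8, v9, v10, v11, v12.
The nodes whose values change: in3, v2, v5, v6, v8, v9, v10, v11, v12.

First demand of the output computes:
  v1 = mul(0, -2) = 0
  v2 = absv(2) = 2
  v3 = neg(-5) = 5
  v4 = min2(0, 0) = 0
  v5 = max2(0, 2) = 2
  v6 = min2(2, 5) = 2
  v8 = sub(2, 5) = -3
  v9 = min2(-3, 2) = -3
  v10 = min2(-3, -2) = -3
  v11 = sub(-3, -3) = 0
  v12 = min2(-3, 0) = -3

After the edit, cleaning proceeds:
  v2: a read changed (in3 2->5) — executes, giving 5.
  v5: a read changed (v2 2->5) — executes, giving 5.
  v6: a read changed (v5 2->5) — executes, giving 5.
  v8: a read changed (v6 2->5) — executes, giving 0.
  v9: a read changed (v8 -3->0; v6 2->5) — executes, giving 0.
  v10: a read changed (v9 -3->0) — executes, giving -2.
  v11: a read changed (v8 -3->0; v10 -3->-2) — executes, giving 2.
  v12: a read changed (v10 -3->-2; v11 0->2) — executes, giving -2.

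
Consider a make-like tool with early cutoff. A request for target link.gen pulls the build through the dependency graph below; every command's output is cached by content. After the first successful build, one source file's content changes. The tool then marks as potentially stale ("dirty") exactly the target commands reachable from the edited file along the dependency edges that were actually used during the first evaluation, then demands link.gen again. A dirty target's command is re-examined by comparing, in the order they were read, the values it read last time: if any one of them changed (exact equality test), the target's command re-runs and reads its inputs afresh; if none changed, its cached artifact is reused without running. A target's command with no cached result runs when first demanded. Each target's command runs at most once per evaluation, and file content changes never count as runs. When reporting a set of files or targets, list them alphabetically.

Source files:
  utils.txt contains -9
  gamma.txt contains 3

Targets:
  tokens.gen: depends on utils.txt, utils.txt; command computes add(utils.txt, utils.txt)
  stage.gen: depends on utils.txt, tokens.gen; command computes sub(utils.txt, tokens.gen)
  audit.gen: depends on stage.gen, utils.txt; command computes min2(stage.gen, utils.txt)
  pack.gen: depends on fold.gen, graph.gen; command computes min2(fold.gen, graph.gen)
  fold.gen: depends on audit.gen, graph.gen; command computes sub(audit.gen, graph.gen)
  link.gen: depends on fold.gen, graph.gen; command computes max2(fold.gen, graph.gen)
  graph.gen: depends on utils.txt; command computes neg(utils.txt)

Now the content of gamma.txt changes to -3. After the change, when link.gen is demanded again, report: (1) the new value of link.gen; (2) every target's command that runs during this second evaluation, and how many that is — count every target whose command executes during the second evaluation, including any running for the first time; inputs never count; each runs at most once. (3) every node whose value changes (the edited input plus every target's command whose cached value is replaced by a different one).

First demand of the output computes:
  graph.gen = neg(-9) = 9
  tokens.gen = add(-9, -9) = -18
  stage.gen = sub(-9, -18) = 9
  audit.gen = min2(9, -9) = -9
  fold.gen = sub(-9, 9) = -18
  link.gen = max2(-18, 9) = 9

After the edit, cleaning proceeds:
  no node depends on gamma.txt at all; the second demand re-runs nothing.

Note the shortcut — nothing in the graph depends on gamma.txt at all, so no recomputation happens.

Demanding link.gen again yields 9.
0 target commands run: none.
The nodes whose values change: gamma.txt.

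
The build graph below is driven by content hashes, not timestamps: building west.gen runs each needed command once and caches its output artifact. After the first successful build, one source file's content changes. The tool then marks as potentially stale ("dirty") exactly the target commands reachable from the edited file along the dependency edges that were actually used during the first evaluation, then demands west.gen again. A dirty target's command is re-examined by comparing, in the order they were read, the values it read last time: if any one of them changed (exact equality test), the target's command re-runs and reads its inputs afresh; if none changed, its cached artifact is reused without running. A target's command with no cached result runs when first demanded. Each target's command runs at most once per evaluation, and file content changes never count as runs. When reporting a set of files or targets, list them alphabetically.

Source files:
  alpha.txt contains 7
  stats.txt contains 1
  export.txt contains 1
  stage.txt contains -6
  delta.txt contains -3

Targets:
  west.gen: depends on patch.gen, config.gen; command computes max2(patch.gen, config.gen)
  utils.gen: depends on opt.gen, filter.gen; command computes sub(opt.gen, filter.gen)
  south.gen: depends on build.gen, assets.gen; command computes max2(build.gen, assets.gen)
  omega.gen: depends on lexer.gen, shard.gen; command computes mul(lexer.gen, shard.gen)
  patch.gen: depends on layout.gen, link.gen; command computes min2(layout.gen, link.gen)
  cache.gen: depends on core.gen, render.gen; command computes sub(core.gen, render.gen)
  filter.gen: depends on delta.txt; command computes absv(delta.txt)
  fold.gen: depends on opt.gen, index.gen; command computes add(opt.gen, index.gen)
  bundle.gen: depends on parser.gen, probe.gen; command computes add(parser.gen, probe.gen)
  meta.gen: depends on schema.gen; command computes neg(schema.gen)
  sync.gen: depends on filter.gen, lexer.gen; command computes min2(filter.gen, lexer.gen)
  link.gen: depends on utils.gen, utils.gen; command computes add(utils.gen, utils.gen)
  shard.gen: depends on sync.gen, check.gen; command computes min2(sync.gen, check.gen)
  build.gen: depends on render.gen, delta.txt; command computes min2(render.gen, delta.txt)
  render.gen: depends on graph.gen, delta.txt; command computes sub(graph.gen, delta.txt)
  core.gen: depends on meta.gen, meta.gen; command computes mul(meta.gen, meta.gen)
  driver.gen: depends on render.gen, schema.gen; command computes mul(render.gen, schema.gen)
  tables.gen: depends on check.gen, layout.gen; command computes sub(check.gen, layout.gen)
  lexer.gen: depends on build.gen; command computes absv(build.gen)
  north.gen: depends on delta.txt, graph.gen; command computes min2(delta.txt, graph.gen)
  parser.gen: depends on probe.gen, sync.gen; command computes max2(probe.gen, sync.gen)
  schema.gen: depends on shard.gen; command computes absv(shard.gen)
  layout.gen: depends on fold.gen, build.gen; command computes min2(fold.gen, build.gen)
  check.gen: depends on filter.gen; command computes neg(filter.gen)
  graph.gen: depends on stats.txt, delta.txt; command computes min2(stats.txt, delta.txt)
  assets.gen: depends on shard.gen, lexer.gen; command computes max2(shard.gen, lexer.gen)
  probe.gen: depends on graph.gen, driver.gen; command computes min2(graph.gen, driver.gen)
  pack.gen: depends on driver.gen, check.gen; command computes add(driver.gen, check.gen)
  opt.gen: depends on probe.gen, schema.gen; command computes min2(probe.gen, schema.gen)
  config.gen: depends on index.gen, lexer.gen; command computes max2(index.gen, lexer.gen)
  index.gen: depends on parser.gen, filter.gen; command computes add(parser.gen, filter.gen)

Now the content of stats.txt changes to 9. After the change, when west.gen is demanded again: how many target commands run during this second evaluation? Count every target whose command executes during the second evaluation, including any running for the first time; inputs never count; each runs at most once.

Initial pass — values computed on the first demand:
  filter.gen = absv(-3) = 3
  check.gen = neg(3) = -3
  graph.gen = min2(1, -3) = -3
  render.gen = sub(-3, -3) = 0
  build.gen = min2(0, -3) = -3
  lexer.gen = absv(-3) = 3
  sync.gen = min2(3, 3) = 3
  shard.gen = min2(3, -3) = -3
  schema.gen = absv(-3) = 3
  driver.gen = mul(0, 3) = 0
  probe.gen = min2(-3, 0) = -3
  opt.gen = min2(-3, 3) = -3
  parser.gen = max2(-3, 3) = 3
  index.gen = add(3, 3) = 6
  config.gen = max2(6, 3) = 6
  fold.gen = add(-3, 6) = 3
  layout.gen = min2(3, -3) = -3
  utils.gen = sub(-3, 3) = -6
  link.gen = add(-6, -6) = -12
  patch.gen = min2(-3, -12) = -12
  west.gen = max2(-12, 6) = 6

Second demand — change propagation:
  graph.gen: re-runs because stats.txt 1->9; new result -3 (unchanged).
  render.gen: re-examined; everything it read last time is the same (graph.gen unchanged, delta.txt unchanged) — cache 0 kept, no run.
  build.gen: re-examined; everything it read last time is the same (render.gen unchanged, delta.txt unchanged) — cache -3 kept, no run.
  lexer.gen: re-examined; everything it read last time is the same (build.gen unchanged) — cache 3 kept, no run.
  sync.gen: re-examined; everything it read last time is the same (filter.gen unchanged, lexer.gen unchanged) — cache 3 kept, no run.
  shard.gen: re-examined; everything it read last time is the same (sync.gen unchanged, check.gen unchanged) — cache -3 kept, no run.
  schema.gen: re-examined; everything it read last time is the same (shard.gen unchanged) — cache 3 kept, no run.
  driver.gen: re-examined; everything it read last time is the same (render.gen unchanged, schema.gen unchanged) — cache 0 kept, no run.
  probe.gen: re-examined; everything it read last time is the same (graph.gen unchanged, driver.gen unchanged) — cache -3 kept, no run.
  opt.gen: re-examined; everything it read last time is the same (probe.gen unchanged, schema.gen unchanged) — cache -3 kept, no run.
  parser.gen: re-examined; everything it read last time is the same (probe.gen unchanged, sync.gen unchanged) — cache 3 kept, no run.
  index.gen: re-examined; everything it read last time is the same (parser.gen unchanged, filter.gen unchanged) — cache 6 kept, no run.
  config.gen: re-examined; everything it read last time is the same (index.gen unchanged, lexer.gen unchanged) — cache 6 kept, no run.
  fold.gen: re-examined; everything it read last time is the same (opt.gen unchanged, index.gen unchanged) — cache 3 kept, no run.
  layout.gen: re-examined; everything it read last time is the same (fold.gen unchanged, build.gen unchanged) — cache -3 kept, no run.
  utils.gen: re-examined; everything it read last time is the same (opt.gen unchanged, filter.gen unchanged) — cache -6 kept, no run.
  link.gen: re-examined; everything it read last time is the same (utils.gen unchanged, utils.gen unchanged) — cache -12 kept, no run.
  patch.gen: re-examined; everything it read last time is the same (layout.gen unchanged, link.gen unchanged) — cache -12 kept, no run.
  west.gen: re-examined; everything it read last time is the same (patch.gen unchanged, config.gen unchanged) — cache 6 kept, no run.

The important point: graph.gen recomputes to an identical value, and the output ends up unchanged.

Run set: graph.gen (1 run).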